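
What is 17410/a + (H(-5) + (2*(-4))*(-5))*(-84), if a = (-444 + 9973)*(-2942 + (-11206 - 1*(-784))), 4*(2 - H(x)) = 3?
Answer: -220626184475/63672778 ≈ -3465.0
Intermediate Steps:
H(x) = 5/4 (H(x) = 2 - ¼*3 = 2 - ¾ = 5/4)
a = -127345556 (a = 9529*(-2942 + (-11206 + 784)) = 9529*(-2942 - 10422) = 9529*(-13364) = -127345556)
17410/a + (H(-5) + (2*(-4))*(-5))*(-84) = 17410/(-127345556) + (5/4 + (2*(-4))*(-5))*(-84) = 17410*(-1/127345556) + (5/4 - 8*(-5))*(-84) = -8705/63672778 + (5/4 + 40)*(-84) = -8705/63672778 + (165/4)*(-84) = -8705/63672778 - 3465 = -220626184475/63672778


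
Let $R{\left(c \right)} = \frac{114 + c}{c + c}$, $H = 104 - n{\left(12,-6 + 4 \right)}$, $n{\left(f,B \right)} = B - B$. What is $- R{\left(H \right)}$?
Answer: $- \frac{109}{104} \approx -1.0481$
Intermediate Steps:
$n{\left(f,B \right)} = 0$
$H = 104$ ($H = 104 - 0 = 104 + 0 = 104$)
$R{\left(c \right)} = \frac{114 + c}{2 c}$
$- R{\left(H \right)} = - \frac{114 + 104}{2 \cdot 104} = - \frac{218}{2 \cdot 104} = \left(-1\right) \frac{109}{104} = - \frac{109}{104}$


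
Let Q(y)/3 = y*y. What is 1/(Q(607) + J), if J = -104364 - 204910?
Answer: 1/796073 ≈ 1.2562e-6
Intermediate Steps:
Q(y) = 3*y² (Q(y) = 3*(y*y) = 3*y²)
J = -309274
1/(Q(607) + J) = 1/(3*607² - 309274) = 1/(3*368449 - 309274) = 1/(1105347 - 309274) = 1/796073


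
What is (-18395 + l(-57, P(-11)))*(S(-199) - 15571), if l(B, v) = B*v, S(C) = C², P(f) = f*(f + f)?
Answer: -773501670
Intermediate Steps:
P(f) = 2*f² (P(f) = f*(2*f) = 2*f²)
(-18395 + l(-57, P(-11)))*(S(-199) - 15571) = (-18395 - 114*(-11)²)*((-199)² - 15571) = (-18395 - 114*121)*(39601 - 15571) = (-18395 - 57*242)*24030 = (-18395 - 13794)*24030 = -32189*24030 = -773501670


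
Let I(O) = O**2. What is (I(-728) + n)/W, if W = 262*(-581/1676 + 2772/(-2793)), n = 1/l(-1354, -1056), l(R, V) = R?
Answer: -7997920482909/5294702587 ≈ -1510.6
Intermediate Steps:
n = -1/1354 (n = 1/(-1354) = -1/1354 ≈ -0.00073855)
W = -39104155/111454 (W = 262*(-581*1/1676 + 2772*(-1/2793)) = 262*(-581/1676 - 132/133) = 262*(-298505/222908) = -39104155/111454 ≈ -350.85)
(I(-728) + n)/W = ((-728)**2 - 1/1354)/(-39104155/111454) = (529984 - 1/1354)*(-111454/39104155) = (717598335/1354)*(-111454/39104155) = -7997920482909/5294702587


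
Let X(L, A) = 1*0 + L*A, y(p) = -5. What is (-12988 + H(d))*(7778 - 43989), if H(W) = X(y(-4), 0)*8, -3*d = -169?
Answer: 470308468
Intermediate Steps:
d = 169/3 (d = -⅓*(-169) = 169/3 ≈ 56.333)
X(L, A) = A*L (X(L, A) = 0 + A*L = A*L)
H(W) = 0 (H(W) = (0*(-5))*8 = 0*8 = 0)
(-12988 + H(d))*(7778 - 43989) = (-12988 + 0)*(7778 - 43989) = -12988*(-36211) = 470308468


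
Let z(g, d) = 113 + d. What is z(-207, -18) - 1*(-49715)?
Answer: 49810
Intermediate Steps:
z(-207, -18) - 1*(-49715) = (113 - 18) - 1*(-49715) = 95 + 49715 = 49810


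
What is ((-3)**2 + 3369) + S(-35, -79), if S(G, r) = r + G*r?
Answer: 6064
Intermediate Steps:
((-3)**2 + 3369) + S(-35, -79) = ((-3)**2 + 3369) - 79*(1 - 35) = (9 + 3369) - 79*(-34) = 3378 + 2686 = 6064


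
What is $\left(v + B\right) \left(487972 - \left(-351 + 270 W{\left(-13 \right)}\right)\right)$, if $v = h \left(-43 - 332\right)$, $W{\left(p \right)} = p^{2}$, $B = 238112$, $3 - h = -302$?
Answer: $54777503741$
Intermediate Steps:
$h = 305$ ($h = 3 - -302 = 3 + 302 = 305$)
$v = -114375$ ($v = 305 \left(-43 - 332\right) = 305 \left(-375\right) = -114375$)
$\left(v + B\right) \left(487972 - \left(-351 + 270 W{\left(-13 \right)}\right)\right) = \left(-114375 + 238112\right) \left(487972 + \left(- 270 \left(-13\right)^{2} + 351\right)\right) = 123737 \left(487972 + \left(\left(-270\right) 169 + 351\right)\right) = 123737 \left(487972 + \left(-45630 + 351\right)\right) = 123737 \left(487972 - 45279\right) = 123737 \cdot 442693 = 54777503741$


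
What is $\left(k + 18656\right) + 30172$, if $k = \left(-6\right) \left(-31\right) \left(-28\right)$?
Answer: $43620$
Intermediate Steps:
$k = -5208$ ($k = 186 \left(-28\right) = -5208$)
$\left(k + 18656\right) + 30172 = \left(-5208 + 18656\right) + 30172 = 13448 + 30172 = 43620$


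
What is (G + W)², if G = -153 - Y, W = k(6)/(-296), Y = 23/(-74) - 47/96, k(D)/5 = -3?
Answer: 292067827489/12616704 ≈ 23149.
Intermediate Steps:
k(D) = -15 (k(D) = 5*(-3) = -15)
Y = -2843/3552 (Y = 23*(-1/74) - 47*1/96 = -23/74 - 47/96 = -2843/3552 ≈ -0.80039)
W = 15/296 (W = -15/(-296) = -15*(-1/296) = 15/296 ≈ 0.050676)
G = -540613/3552 (G = -153 - 1*(-2843/3552) = -153 + 2843/3552 = -540613/3552 ≈ -152.20)
(G + W)² = (-540613/3552 + 15/296)² = (-540433/3552)² = 292067827489/12616704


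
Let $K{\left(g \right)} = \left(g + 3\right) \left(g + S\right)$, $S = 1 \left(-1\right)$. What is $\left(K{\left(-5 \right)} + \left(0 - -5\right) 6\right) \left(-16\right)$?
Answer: $-672$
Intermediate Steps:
$S = -1$
$K{\left(g \right)} = \left(-1 + g\right) \left(3 + g\right)$ ($K{\left(g \right)} = \left(g + 3\right) \left(g - 1\right) = \left(3 + g\right) \left(-1 + g\right) = \left(-1 + g\right) \left(3 + g\right)$)
$\left(K{\left(-5 \right)} + \left(0 - -5\right) 6\right) \left(-16\right) = \left(\left(-3 + \left(-5\right)^{2} + 2 \left(-5\right)\right) + \left(0 - -5\right) 6\right) \left(-16\right) = \left(\left(-3 + 25 - 10\right) + \left(0 + 5\right) 6\right) \left(-16\right) = \left(12 + 5 \cdot 6\right) \left(-16\right) = \left(12 + 30\right) \left(-16\right) = 42 \left(-16\right) = -672$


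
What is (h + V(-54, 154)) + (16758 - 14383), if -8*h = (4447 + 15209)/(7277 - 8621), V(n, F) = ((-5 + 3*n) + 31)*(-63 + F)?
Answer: -639947/64 ≈ -9999.2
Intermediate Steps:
V(n, F) = (-63 + F)*(26 + 3*n) (V(n, F) = (26 + 3*n)*(-63 + F) = (-63 + F)*(26 + 3*n))
h = 117/64 (h = -(4447 + 15209)/(8*(7277 - 8621)) = -2457/(-1344) = -2457*(-1)/1344 = -⅛*(-117/8) = 117/64 ≈ 1.8281)
(h + V(-54, 154)) + (16758 - 14383) = (117/64 + (-1638 - 189*(-54) + 26*154 + 3*154*(-54))) + (16758 - 14383) = (117/64 + (-1638 + 10206 + 4004 - 24948)) + 2375 = (117/64 - 12376) + 2375 = -791947/64 + 2375 = -639947/64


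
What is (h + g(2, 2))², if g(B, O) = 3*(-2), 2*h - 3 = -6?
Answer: 225/4 ≈ 56.250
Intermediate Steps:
h = -3/2 (h = 3/2 + (½)*(-6) = 3/2 - 3 = -3/2 ≈ -1.5000)
g(B, O) = -6
(h + g(2, 2))² = (-3/2 - 6)² = (-15/2)² = 225/4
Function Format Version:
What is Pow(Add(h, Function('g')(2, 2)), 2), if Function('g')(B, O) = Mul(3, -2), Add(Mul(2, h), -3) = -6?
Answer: Rational(225, 4) ≈ 56.250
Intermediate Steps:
h = Rational(-3, 2) (h = Add(Rational(3, 2), Mul(Rational(1, 2), -6)) = Add(Rational(3, 2), -3) = Rational(-3, 2) ≈ -1.5000)
Function('g')(B, O) = -6
Pow(Add(h, Function('g')(2, 2)), 2) = Pow(Add(Rational(-3, 2), -6), 2) = Pow(Rational(-15, 2), 2) = Rational(225, 4)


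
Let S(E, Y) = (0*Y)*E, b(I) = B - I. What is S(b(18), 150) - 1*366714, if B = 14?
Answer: -366714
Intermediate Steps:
b(I) = 14 - I
S(E, Y) = 0 (S(E, Y) = 0*E = 0)
S(b(18), 150) - 1*366714 = 0 - 1*366714 = 0 - 366714 = -366714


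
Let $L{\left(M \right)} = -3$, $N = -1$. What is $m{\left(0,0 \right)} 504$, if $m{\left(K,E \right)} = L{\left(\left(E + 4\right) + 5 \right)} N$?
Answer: $1512$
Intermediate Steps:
$m{\left(K,E \right)} = 3$ ($m{\left(K,E \right)} = \left(-3\right) \left(-1\right) = 3$)
$m{\left(0,0 \right)} 504 = 3 \cdot 504 = 1512$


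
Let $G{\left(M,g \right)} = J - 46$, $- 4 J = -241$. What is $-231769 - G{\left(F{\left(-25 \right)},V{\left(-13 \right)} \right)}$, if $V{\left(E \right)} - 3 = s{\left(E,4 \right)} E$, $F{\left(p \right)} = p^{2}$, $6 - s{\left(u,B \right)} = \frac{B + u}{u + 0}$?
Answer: $- \frac{927133}{4} \approx -2.3178 \cdot 10^{5}$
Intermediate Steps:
$s{\left(u,B \right)} = 6 - \frac{B + u}{u}$ ($s{\left(u,B \right)} = 6 - \frac{B + u}{u + 0} = 6 - \frac{B + u}{u}$)
$J = \frac{241}{4}$ ($J = \left(- \frac{1}{4}\right) \left(-241\right) = \frac{241}{4} \approx 60.25$)
$V{\left(E \right)} = 3 + E \left(5 - \frac{4}{E}\right)$ ($V{\left(E \right)} = 3 + \left(5 - \frac{4}{E}\right) E = 3 + E \left(5 - \frac{4}{E}\right)$)
$G{\left(M,g \right)} = \frac{57}{4}$ ($G{\left(M,g \right)} = \frac{241}{4} - 46 = \frac{57}{4}$)
$-231769 - G{\left(F{\left(-25 \right)},V{\left(-13 \right)} \right)} = -231769 - \frac{57}{4} = - \frac{927133}{4}$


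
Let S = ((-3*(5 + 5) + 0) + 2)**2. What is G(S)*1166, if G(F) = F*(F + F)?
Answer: 1433377792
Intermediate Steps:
S = 784 (S = ((-3*10 + 0) + 2)**2 = ((-30 + 0) + 2)**2 = (-30 + 2)**2 = (-28)**2 = 784)
G(F) = 2*F**2 (G(F) = F*(2*F) = 2*F**2)
G(S)*1166 = (2*784**2)*1166 = (2*614656)*1166 = 1229312*1166 = 1433377792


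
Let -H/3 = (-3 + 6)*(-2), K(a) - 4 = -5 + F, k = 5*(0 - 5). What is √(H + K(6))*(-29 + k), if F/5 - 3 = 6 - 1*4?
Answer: -54*√42 ≈ -349.96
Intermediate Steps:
F = 25 (F = 15 + 5*(6 - 1*4) = 15 + 5*(6 - 4) = 15 + 5*2 = 15 + 10 = 25)
k = -25 (k = 5*(-5) = -25)
K(a) = 24 (K(a) = 4 + (-5 + 25) = 4 + 20 = 24)
H = 18 (H = -3*(-3 + 6)*(-2) = -9*(-2) = -3*(-6) = 18)
√(H + K(6))*(-29 + k) = √(18 + 24)*(-29 - 25) = √42*(-54) = -54*√42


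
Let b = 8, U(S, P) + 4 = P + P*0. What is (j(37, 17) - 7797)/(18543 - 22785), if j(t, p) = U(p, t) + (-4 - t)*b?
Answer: 578/303 ≈ 1.9076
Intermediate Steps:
U(S, P) = -4 + P (U(S, P) = -4 + (P + P*0) = -4 + (P + 0) = -4 + P)
j(t, p) = -36 - 7*t (j(t, p) = (-4 + t) + (-4 - t)*8 = (-4 + t) + (-32 - 8*t) = -36 - 7*t)
(j(37, 17) - 7797)/(18543 - 22785) = ((-36 - 7*37) - 7797)/(18543 - 22785) = ((-36 - 259) - 7797)/(-4242) = (-295 - 7797)*(-1/4242) = -8092*(-1/4242) = 578/303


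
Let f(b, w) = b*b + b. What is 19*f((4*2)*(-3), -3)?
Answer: 10488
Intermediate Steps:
f(b, w) = b + b² (f(b, w) = b² + b = b + b²)
19*f((4*2)*(-3), -3) = 19*(((4*2)*(-3))*(1 + (4*2)*(-3))) = 19*((8*(-3))*(1 + 8*(-3))) = 19*(-24*(1 - 24)) = 19*(-24*(-23)) = 19*552 = 10488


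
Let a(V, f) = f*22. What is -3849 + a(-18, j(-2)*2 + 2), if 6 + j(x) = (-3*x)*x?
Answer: -4597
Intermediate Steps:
j(x) = -6 - 3*x² (j(x) = -6 + (-3*x)*x = -6 - 3*x²)
a(V, f) = 22*f
-3849 + a(-18, j(-2)*2 + 2) = -3849 + 22*((-6 - 3*(-2)²)*2 + 2) = -3849 + 22*((-6 - 3*4)*2 + 2) = -3849 + 22*((-6 - 12)*2 + 2) = -3849 + 22*(-18*2 + 2) = -3849 + 22*(-36 + 2) = -3849 + 22*(-34) = -3849 - 748 = -4597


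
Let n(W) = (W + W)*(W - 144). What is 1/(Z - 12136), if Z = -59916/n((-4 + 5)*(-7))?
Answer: -1057/12857710 ≈ -8.2207e-5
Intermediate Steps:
n(W) = 2*W*(-144 + W) (n(W) = (2*W)*(-144 + W) = 2*W*(-144 + W))
Z = -29958/1057 (Z = -59916*(-1/(14*(-144 + (-4 + 5)*(-7))*(-4 + 5))) = -59916*(-1/(14*(-144 + 1*(-7)))) = -59916*(-1/(14*(-144 - 7))) = -59916/(2*(-7)*(-151)) = -59916/2114 = -59916*1/2114 = -29958/1057 ≈ -28.342)
1/(Z - 12136) = 1/(-29958/1057 - 12136) = 1/(-12857710/1057) = -1057/12857710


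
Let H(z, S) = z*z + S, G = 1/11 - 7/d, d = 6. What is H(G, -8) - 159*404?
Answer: -279841823/4356 ≈ -64243.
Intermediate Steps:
G = -71/66 (G = 1/11 - 7/6 = -71/66 ≈ -1.0758)
H(z, S) = S + z² (H(z, S) = z² + S = S + z²)
H(G, -8) - 159*404 = (-8 + (-71/66)²) - 159*404 = (-8 + 5041/4356) - 64236 = -29807/4356 - 64236 = -279841823/4356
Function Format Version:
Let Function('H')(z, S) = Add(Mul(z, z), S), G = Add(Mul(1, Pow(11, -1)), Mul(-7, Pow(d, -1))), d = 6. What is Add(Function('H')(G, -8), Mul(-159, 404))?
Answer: Rational(-279841823, 4356) ≈ -64243.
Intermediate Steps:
G = Rational(-71, 66) (G = Add(Mul(1, Pow(11, -1)), Mul(-7, Pow(6, -1))) = Add(Mul(1, Rational(1, 11)), Mul(-7, Rational(1, 6))) = Add(Rational(1, 11), Rational(-7, 6)) = Rational(-71, 66) ≈ -1.0758)
Function('H')(z, S) = Add(S, Pow(z, 2)) (Function('H')(z, S) = Add(Pow(z, 2), S) = Add(S, Pow(z, 2)))
Add(Function('H')(G, -8), Mul(-159, 404)) = Add(Add(-8, Pow(Rational(-71, 66), 2)), Mul(-159, 404)) = Add(Add(-8, Rational(5041, 4356)), -64236) = Add(Rational(-29807, 4356), -64236) = Rational(-279841823, 4356)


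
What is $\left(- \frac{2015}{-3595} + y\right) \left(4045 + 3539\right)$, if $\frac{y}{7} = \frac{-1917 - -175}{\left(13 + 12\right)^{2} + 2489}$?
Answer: $- \frac{9495855616}{373161} \approx -25447.0$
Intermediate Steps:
$y = - \frac{6097}{1557}$ ($y = 7 \frac{-1917 - -175}{\left(13 + 12\right)^{2} + 2489} = 7 \frac{-1917 + 175}{25^{2} + 2489} = 7 \left(- \frac{1742}{625 + 2489}\right) = 7 \left(- \frac{1742}{3114}\right) = 7 \left(\left(-1742\right) \frac{1}{3114}\right) = 7 \left(- \frac{871}{1557}\right) = - \frac{6097}{1557} \approx -3.9159$)
$\left(- \frac{2015}{-3595} + y\right) \left(4045 + 3539\right) = \left(- \frac{2015}{-3595} - \frac{6097}{1557}\right) \left(4045 + 3539\right) = \left(\left(-2015\right) \left(- \frac{1}{3595}\right) - \frac{6097}{1557}\right) 7584 = \left(\frac{403}{719} - \frac{6097}{1557}\right) 7584 = \left(- \frac{3756272}{1119483}\right) 7584 = - \frac{9495855616}{373161}$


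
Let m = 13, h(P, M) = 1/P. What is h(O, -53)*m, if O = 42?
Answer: 13/42 ≈ 0.30952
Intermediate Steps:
h(O, -53)*m = 13/42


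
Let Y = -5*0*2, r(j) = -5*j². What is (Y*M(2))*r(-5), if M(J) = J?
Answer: 0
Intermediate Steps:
Y = 0 (Y = 0*2 = 0)
(Y*M(2))*r(-5) = (0*2)*(-5*(-5)²) = 0*(-5*25) = 0*(-125) = 0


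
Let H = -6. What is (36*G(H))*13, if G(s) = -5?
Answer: -2340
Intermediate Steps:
(36*G(H))*13 = (36*(-5))*13 = -180*13 = -2340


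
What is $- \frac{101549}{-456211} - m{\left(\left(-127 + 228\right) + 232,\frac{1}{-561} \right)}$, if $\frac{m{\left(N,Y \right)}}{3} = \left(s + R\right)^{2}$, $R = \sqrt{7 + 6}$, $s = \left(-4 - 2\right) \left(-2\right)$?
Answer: $- \frac{30681976}{65173} - 72 \sqrt{13} \approx -730.38$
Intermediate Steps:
$s = 12$ ($s = \left(-6\right) \left(-2\right) = 12$)
$R = \sqrt{13} \approx 3.6056$
$m{\left(N,Y \right)} = 3 \left(12 + \sqrt{13}\right)^{2}$
$- \frac{101549}{-456211} - m{\left(\left(-127 + 228\right) + 232,\frac{1}{-561} \right)} = - \frac{101549}{-456211} - \left(471 + 72 \sqrt{13}\right) = \left(-101549\right) \left(- \frac{1}{456211}\right) - \left(471 + 72 \sqrt{13}\right) = \frac{14507}{65173} - \left(471 + 72 \sqrt{13}\right) = - \frac{30681976}{65173} - 72 \sqrt{13}$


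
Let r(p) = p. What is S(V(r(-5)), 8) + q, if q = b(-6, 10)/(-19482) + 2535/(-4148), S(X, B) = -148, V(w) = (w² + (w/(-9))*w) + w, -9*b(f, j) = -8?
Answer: -3178976899/21391236 ≈ -148.61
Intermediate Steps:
b(f, j) = 8/9 (b(f, j) = -⅑*(-8) = 8/9)
V(w) = w + 8*w²/9 (V(w) = (w² + (w*(-⅑))*w) + w = (w² + (-w/9)*w) + w = (w² - w²/9) + w = 8*w²/9 + w = w + 8*w²/9)
q = -13073971/21391236 (q = (8/9)/(-19482) + 2535/(-4148) = (8/9)*(-1/19482) + 2535*(-1/4148) = -4/87669 - 2535/4148 = -13073971/21391236 ≈ -0.61118)
S(V(r(-5)), 8) + q = -148 - 13073971/21391236 = -3178976899/21391236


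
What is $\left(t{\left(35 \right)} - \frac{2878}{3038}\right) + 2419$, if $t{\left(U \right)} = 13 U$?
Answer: $\frac{4364167}{1519} \approx 2873.1$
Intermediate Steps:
$\left(t{\left(35 \right)} - \frac{2878}{3038}\right) + 2419 = \left(13 \cdot 35 - \frac{2878}{3038}\right) + 2419 = \left(455 - \frac{1439}{1519}\right) + 2419 = \frac{689706}{1519} + 2419 = \frac{4364167}{1519}$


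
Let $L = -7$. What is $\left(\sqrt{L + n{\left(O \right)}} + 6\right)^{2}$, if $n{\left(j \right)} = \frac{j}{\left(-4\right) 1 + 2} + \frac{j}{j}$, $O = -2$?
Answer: $\left(6 + i \sqrt{5}\right)^{2} \approx 31.0 + 26.833 i$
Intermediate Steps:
$n{\left(j \right)} = 1 - \frac{j}{2}$ ($n{\left(j \right)} = \frac{j}{-4 + 2} + 1 = \frac{j}{-2} + 1 = j \left(- \frac{1}{2}\right) + 1 = - \frac{j}{2} + 1 = 1 - \frac{j}{2}$)
$\left(\sqrt{L + n{\left(O \right)}} + 6\right)^{2} = \left(\sqrt{-7 + \left(1 - -1\right)} + 6\right)^{2} = \left(\sqrt{-7 + \left(1 + 1\right)} + 6\right)^{2} = \left(\sqrt{-7 + 2} + 6\right)^{2} = \left(\sqrt{-5} + 6\right)^{2} = \left(i \sqrt{5} + 6\right)^{2} = \left(6 + i \sqrt{5}\right)^{2}$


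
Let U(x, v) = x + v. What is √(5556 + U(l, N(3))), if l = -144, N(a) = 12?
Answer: 4*√339 ≈ 73.648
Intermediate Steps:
U(x, v) = v + x
√(5556 + U(l, N(3))) = √(5556 + (12 - 144)) = √(5556 - 132) = √5424 = 4*√339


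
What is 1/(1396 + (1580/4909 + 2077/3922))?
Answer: 19253098/26893717561 ≈ 0.00071590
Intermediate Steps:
1/(1396 + (1580/4909 + 2077/3922)) = 1/(1396 + 16392753/19253098) = 1/(26893717561/19253098) = 19253098/26893717561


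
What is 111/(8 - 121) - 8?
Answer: -1015/113 ≈ -8.9823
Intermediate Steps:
111/(8 - 121) - 8 = 111/(-113) - 8 = 111*(-1/113) - 8 = -111/113 - 8 = -1015/113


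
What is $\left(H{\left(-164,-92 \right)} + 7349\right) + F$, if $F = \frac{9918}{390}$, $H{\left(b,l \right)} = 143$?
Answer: $\frac{488633}{65} \approx 7517.4$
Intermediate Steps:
$F = \frac{1653}{65}$ ($F = 9918 \cdot \frac{1}{390} = \frac{1653}{65} \approx 25.431$)
$\left(H{\left(-164,-92 \right)} + 7349\right) + F = \left(143 + 7349\right) + \frac{1653}{65} = 7492 + \frac{1653}{65} = \frac{488633}{65}$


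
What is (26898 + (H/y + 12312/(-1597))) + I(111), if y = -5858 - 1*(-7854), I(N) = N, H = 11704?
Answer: 21522082261/796903 ≈ 27007.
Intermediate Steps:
y = 1996 (y = -5858 + 7854 = 1996)
(26898 + (H/y + 12312/(-1597))) + I(111) = (26898 + (11704/1996 + 12312/(-1597))) + 111 = (26898 + (11704*(1/1996) + 12312*(-1/1597))) + 111 = (26898 + (2926/499 - 12312/1597)) + 111 = (26898 - 1470866/796903) + 111 = 21433626028/796903 + 111 = 21522082261/796903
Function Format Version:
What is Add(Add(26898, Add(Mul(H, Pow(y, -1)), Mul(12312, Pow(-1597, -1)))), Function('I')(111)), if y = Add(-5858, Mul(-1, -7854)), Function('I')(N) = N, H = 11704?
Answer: Rational(21522082261, 796903) ≈ 27007.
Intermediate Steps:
y = 1996 (y = Add(-5858, 7854) = 1996)
Add(Add(26898, Add(Mul(H, Pow(y, -1)), Mul(12312, Pow(-1597, -1)))), Function('I')(111)) = Add(Add(26898, Add(Mul(11704, Pow(1996, -1)), Mul(12312, Pow(-1597, -1)))), 111) = Add(Add(26898, Add(Mul(11704, Rational(1, 1996)), Mul(12312, Rational(-1, 1597)))), 111) = Add(Add(26898, Add(Rational(2926, 499), Rational(-12312, 1597))), 111) = Add(Add(26898, Rational(-1470866, 796903)), 111) = Add(Rational(21433626028, 796903), 111) = Rational(21522082261, 796903)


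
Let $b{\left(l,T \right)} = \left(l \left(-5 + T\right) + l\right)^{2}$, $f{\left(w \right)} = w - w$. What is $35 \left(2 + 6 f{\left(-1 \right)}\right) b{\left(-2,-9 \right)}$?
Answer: $47320$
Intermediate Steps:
$f{\left(w \right)} = 0$
$b{\left(l,T \right)} = \left(l + l \left(-5 + T\right)\right)^{2}$
$35 \left(2 + 6 f{\left(-1 \right)}\right) b{\left(-2,-9 \right)} = 35 \left(2 + 6 \cdot 0\right) \left(-2\right)^{2} \left(-4 - 9\right)^{2} = 35 \left(2 + 0\right) 4 \left(-13\right)^{2} = 35 \cdot 2 \cdot 4 \cdot 169 = 70 \cdot 676 = 47320$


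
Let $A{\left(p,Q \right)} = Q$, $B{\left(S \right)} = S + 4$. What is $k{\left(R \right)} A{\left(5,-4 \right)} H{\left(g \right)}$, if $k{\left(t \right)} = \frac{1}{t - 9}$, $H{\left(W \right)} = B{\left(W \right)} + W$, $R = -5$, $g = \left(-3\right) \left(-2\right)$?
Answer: $\frac{32}{7} \approx 4.5714$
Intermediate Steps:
$B{\left(S \right)} = 4 + S$
$g = 6$
$H{\left(W \right)} = 4 + 2 W$ ($H{\left(W \right)} = \left(4 + W\right) + W = 4 + 2 W$)
$k{\left(t \right)} = \frac{1}{-9 + t}$
$k{\left(R \right)} A{\left(5,-4 \right)} H{\left(g \right)} = \frac{1}{-9 - 5} \left(-4\right) \left(4 + 2 \cdot 6\right) = \frac{1}{-14} \left(-4\right) \left(4 + 12\right) = \left(- \frac{1}{14}\right) \left(-4\right) 16 = \frac{2}{7} \cdot 16 = \frac{32}{7}$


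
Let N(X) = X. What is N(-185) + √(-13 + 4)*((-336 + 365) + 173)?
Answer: -185 + 606*I ≈ -185.0 + 606.0*I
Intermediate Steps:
N(-185) + √(-13 + 4)*((-336 + 365) + 173) = -185 + √(-13 + 4)*((-336 + 365) + 173) = -185 + √(-9)*(29 + 173) = -185 + (3*I)*202 = -185 + 606*I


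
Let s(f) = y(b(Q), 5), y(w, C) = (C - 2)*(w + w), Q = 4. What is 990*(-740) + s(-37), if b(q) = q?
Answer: -732576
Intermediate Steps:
y(w, C) = 2*w*(-2 + C) (y(w, C) = (-2 + C)*(2*w) = 2*w*(-2 + C))
s(f) = 24 (s(f) = 2*4*(-2 + 5) = 2*4*3 = 24)
990*(-740) + s(-37) = 990*(-740) + 24 = -732600 + 24 = -732576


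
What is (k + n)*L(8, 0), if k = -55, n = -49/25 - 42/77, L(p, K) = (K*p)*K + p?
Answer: -126512/275 ≈ -460.04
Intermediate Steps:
L(p, K) = p + p*K² (L(p, K) = p*K² + p = p + p*K²)
n = -689/275 (n = -49*1/25 - 42*1/77 = -49/25 - 6/11 = -689/275 ≈ -2.5055)
(k + n)*L(8, 0) = (-55 - 689/275)*(8*(1 + 0²)) = -126512*(1 + 0)/275 = -126512/275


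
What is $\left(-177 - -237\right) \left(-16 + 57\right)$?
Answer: $2460$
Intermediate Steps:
$\left(-177 - -237\right) \left(-16 + 57\right) = \left(-177 + 237\right) 41 = 60 \cdot 41 = 2460$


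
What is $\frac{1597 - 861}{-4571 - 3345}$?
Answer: $- \frac{184}{1979} \approx -0.092976$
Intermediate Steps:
$\frac{1597 - 861}{-4571 - 3345} = \frac{736}{-7916} = 736 \left(- \frac{1}{7916}\right) = - \frac{184}{1979}$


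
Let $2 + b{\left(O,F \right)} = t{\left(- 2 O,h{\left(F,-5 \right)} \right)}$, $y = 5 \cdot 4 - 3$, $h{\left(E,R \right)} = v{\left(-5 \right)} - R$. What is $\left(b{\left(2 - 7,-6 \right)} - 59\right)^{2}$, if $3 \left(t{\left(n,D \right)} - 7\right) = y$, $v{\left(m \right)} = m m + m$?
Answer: $\frac{21025}{9} \approx 2336.1$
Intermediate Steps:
$v{\left(m \right)} = m + m^{2}$ ($v{\left(m \right)} = m^{2} + m = m + m^{2}$)
$h{\left(E,R \right)} = 20 - R$ ($h{\left(E,R \right)} = - 5 \left(1 - 5\right) - R = \left(-5\right) \left(-4\right) - R = 20 - R$)
$y = 17$ ($y = 20 - 3 = 17$)
$t{\left(n,D \right)} = \frac{38}{3}$ ($t{\left(n,D \right)} = 7 + \frac{1}{3} \cdot 17 = 7 + \frac{17}{3} = \frac{38}{3}$)
$b{\left(O,F \right)} = \frac{32}{3}$ ($b{\left(O,F \right)} = -2 + \frac{38}{3} = \frac{32}{3}$)
$\left(b{\left(2 - 7,-6 \right)} - 59\right)^{2} = \left(\frac{32}{3} - 59\right)^{2} = \left(- \frac{145}{3}\right)^{2} = \frac{21025}{9}$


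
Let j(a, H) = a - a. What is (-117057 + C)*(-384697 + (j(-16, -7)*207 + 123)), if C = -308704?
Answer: 163736610814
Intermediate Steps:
j(a, H) = 0
(-117057 + C)*(-384697 + (j(-16, -7)*207 + 123)) = (-117057 - 308704)*(-384697 + (0*207 + 123)) = -425761*(-384697 + (0 + 123)) = -425761*(-384697 + 123) = -425761*(-384574) = 163736610814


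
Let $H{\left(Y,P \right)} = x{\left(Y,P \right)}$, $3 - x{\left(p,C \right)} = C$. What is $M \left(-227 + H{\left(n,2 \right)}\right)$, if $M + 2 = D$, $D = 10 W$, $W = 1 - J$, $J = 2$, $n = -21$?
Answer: $2712$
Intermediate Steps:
$W = -1$ ($W = 1 - 2 = -1$)
$x{\left(p,C \right)} = 3 - C$
$H{\left(Y,P \right)} = 3 - P$
$D = -10$ ($D = 10 \left(-1\right) = -10$)
$M = -12$ ($M = -2 - 10 = -12$)
$M \left(-227 + H{\left(n,2 \right)}\right) = - 12 \left(-227 + \left(3 - 2\right)\right) = - 12 \left(-227 + 1\right) = \left(-12\right) \left(-226\right) = 2712$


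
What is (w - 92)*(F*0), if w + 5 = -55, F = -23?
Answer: 0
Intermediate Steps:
w = -60 (w = -5 - 55 = -60)
(w - 92)*(F*0) = (-60 - 92)*(-23*0) = -152*0 = 0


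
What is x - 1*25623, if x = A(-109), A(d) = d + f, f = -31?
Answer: -25763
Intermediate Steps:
A(d) = -31 + d (A(d) = d - 31 = -31 + d)
x = -140 (x = -31 - 109 = -140)
x - 1*25623 = -140 - 1*25623 = -140 - 25623 = -25763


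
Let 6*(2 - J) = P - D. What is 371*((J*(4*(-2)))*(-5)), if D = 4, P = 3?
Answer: 96460/3 ≈ 32153.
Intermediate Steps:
J = 13/6 (J = 2 - (3 - 1*4)/6 = 2 - (3 - 4)/6 = 2 - ⅙*(-1) = 2 + ⅙ = 13/6 ≈ 2.1667)
371*((J*(4*(-2)))*(-5)) = 371*((13*(4*(-2))/6)*(-5)) = 371*(((13/6)*(-8))*(-5)) = 371*(-52/3*(-5)) = 371*(260/3) = 96460/3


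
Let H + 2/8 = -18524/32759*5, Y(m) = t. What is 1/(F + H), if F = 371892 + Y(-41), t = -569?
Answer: 131036/48656277389 ≈ 2.6931e-6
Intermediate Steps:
Y(m) = -569
F = 371323 (F = 371892 - 569 = 371323)
H = -403239/131036 (H = -¼ - 18524/32759*5 = -¼ - 92620/32759 = -403239/131036 ≈ -3.0773)
1/(F + H) = 1/(371323 - 403239/131036) = 1/(48656277389/131036) = 131036/48656277389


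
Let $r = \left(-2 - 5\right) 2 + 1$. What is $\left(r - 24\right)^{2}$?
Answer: $1369$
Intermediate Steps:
$r = -13$ ($r = \left(-2 - 5\right) 2 + 1 = \left(-7\right) 2 + 1 = -14 + 1 = -13$)
$\left(r - 24\right)^{2} = \left(-13 - 24\right)^{2} = \left(-37\right)^{2} = 1369$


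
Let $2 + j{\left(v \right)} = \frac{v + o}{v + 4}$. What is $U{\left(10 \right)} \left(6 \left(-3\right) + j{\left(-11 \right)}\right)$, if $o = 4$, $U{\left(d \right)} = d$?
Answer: $-190$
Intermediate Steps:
$j{\left(v \right)} = -1$ ($j{\left(v \right)} = -2 + \frac{v + 4}{v + 4} = -2 + \frac{4 + v}{4 + v} = -2 + 1 = -1$)
$U{\left(10 \right)} \left(6 \left(-3\right) + j{\left(-11 \right)}\right) = 10 \left(6 \left(-3\right) - 1\right) = 10 \left(-18 - 1\right) = 10 \left(-19\right) = -190$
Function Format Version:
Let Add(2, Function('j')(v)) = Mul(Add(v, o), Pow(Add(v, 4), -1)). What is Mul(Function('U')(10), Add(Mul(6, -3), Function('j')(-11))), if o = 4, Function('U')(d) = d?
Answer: -190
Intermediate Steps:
Function('j')(v) = -1 (Function('j')(v) = Add(-2, Mul(Add(v, 4), Pow(Add(v, 4), -1))) = Add(-2, Mul(Add(4, v), Pow(Add(4, v), -1))) = Add(-2, 1) = -1)
Mul(Function('U')(10), Add(Mul(6, -3), Function('j')(-11))) = Mul(10, Add(Mul(6, -3), -1)) = Mul(10, Add(-18, -1)) = Mul(10, -19) = -190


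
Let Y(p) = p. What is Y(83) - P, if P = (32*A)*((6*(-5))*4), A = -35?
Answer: -134317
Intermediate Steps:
P = 134400 (P = (32*(-35))*((6*(-5))*4) = -(-33600)*4 = -1120*(-120) = 134400)
Y(83) - P = 83 - 1*134400 = 83 - 134400 = -134317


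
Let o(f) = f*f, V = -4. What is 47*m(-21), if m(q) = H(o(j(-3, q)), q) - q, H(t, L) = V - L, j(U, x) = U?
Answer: 1786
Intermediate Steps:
o(f) = f²
H(t, L) = -4 - L
m(q) = -4 - 2*q (m(q) = (-4 - q) - q = -4 - 2*q)
47*m(-21) = 47*(-4 - 2*(-21)) = 47*(-4 + 42) = 47*38 = 1786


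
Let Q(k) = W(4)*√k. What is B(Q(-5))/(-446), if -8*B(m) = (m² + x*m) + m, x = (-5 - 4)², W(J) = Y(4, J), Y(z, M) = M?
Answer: -5/223 + 41*I*√5/446 ≈ -0.022422 + 0.20556*I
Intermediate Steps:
W(J) = J
x = 81 (x = (-9)² = 81)
Q(k) = 4*√k
B(m) = -41*m/4 - m²/8 (B(m) = -((m² + 81*m) + m)/8 = -(m² + 82*m)/8 = -41*m/4 - m²/8)
B(Q(-5))/(-446) = -4*√(-5)*(82 + 4*√(-5))/8/(-446) = -4*(I*√5)*(82 + 4*(I*√5))/8*(-1/446) = -4*I*√5*(82 + 4*I*√5)/8*(-1/446) = -I*√5*(82 + 4*I*√5)/2*(-1/446) = I*√5*(82 + 4*I*√5)/892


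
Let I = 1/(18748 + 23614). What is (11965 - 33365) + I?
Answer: -906546799/42362 ≈ -21400.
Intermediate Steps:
I = 1/42362 ≈ 2.3606e-5
(11965 - 33365) + I = (11965 - 33365) + 1/42362 = -21400 + 1/42362 = -906546799/42362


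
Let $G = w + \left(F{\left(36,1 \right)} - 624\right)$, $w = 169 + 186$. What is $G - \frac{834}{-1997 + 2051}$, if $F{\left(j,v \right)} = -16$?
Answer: $- \frac{2704}{9} \approx -300.44$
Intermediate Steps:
$w = 355$
$G = -285$ ($G = 355 - 640 = -285$)
$G - \frac{834}{-1997 + 2051} = -285 - \frac{834}{-1997 + 2051} = -285 - \frac{834}{54} = -285 - 834 \cdot \frac{1}{54} = -285 - \frac{139}{9} = - \frac{2704}{9}$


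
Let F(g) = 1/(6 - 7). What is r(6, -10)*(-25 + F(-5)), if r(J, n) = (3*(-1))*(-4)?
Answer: -312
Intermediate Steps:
r(J, n) = 12 (r(J, n) = -3*(-4) = 12)
F(g) = -1 (F(g) = 1/(-1) = -1)
r(6, -10)*(-25 + F(-5)) = 12*(-25 - 1) = 12*(-26) = -312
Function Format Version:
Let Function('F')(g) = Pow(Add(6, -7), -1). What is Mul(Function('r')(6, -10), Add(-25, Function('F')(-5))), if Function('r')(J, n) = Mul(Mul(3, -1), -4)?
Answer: -312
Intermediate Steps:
Function('r')(J, n) = 12 (Function('r')(J, n) = Mul(-3, -4) = 12)
Function('F')(g) = -1 (Function('F')(g) = Pow(-1, -1) = -1)
Mul(Function('r')(6, -10), Add(-25, Function('F')(-5))) = Mul(12, Add(-25, -1)) = Mul(12, -26) = -312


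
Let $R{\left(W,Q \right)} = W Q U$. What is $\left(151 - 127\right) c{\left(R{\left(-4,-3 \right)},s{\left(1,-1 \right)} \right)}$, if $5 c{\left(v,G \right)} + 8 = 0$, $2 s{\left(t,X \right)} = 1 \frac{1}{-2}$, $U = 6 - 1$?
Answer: $- \frac{192}{5} \approx -38.4$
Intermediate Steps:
$U = 5$ ($U = 6 - 1 = 5$)
$s{\left(t,X \right)} = - \frac{1}{4}$ ($s{\left(t,X \right)} = \frac{1 \frac{1}{-2}}{2} = \frac{1 \left(- \frac{1}{2}\right)}{2} = \frac{1}{2} \left(- \frac{1}{2}\right) = - \frac{1}{4}$)
$R{\left(W,Q \right)} = 5 Q W$ ($R{\left(W,Q \right)} = W Q 5 = Q W 5 = 5 Q W$)
$c{\left(v,G \right)} = - \frac{8}{5}$ ($c{\left(v,G \right)} = - \frac{8}{5} + \frac{1}{5} \cdot 0 = - \frac{8}{5} + 0 = - \frac{8}{5}$)
$\left(151 - 127\right) c{\left(R{\left(-4,-3 \right)},s{\left(1,-1 \right)} \right)} = \left(151 - 127\right) \left(- \frac{8}{5}\right) = 24 \left(- \frac{8}{5}\right) = - \frac{192}{5}$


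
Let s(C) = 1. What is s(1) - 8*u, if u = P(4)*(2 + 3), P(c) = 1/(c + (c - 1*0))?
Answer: -4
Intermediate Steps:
P(c) = 1/(2*c) (P(c) = 1/(c + (c + 0)) = 1/(c + c) = 1/(2*c))
u = 5/8 (u = ((1/2)/4)*(2 + 3) = ((1/2)*(1/4))*5 = (1/8)*5 = 5/8 ≈ 0.62500)
s(1) - 8*u = 1 - 8*5/8 = 1 - 5 = -4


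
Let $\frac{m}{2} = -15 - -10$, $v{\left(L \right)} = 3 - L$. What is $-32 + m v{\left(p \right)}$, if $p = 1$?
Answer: $-52$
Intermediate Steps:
$m = -10$ ($m = 2 \left(-15 - -10\right) = 2 \left(-15 + 10\right) = 2 \left(-5\right) = -10$)
$-32 + m v{\left(p \right)} = -32 - 10 \left(3 - 1\right) = -32 - 20 = -52$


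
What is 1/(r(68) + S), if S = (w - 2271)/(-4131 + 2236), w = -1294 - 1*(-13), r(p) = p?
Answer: 1895/132412 ≈ 0.014311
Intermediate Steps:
w = -1281 (w = -1294 + 13 = -1281)
S = 3552/1895 (S = (-1281 - 2271)/(-4131 + 2236) = -3552/(-1895) = -3552*(-1/1895) = 3552/1895 ≈ 1.8744)
1/(r(68) + S) = 1/(68 + 3552/1895) = 1/(132412/1895) = 1895/132412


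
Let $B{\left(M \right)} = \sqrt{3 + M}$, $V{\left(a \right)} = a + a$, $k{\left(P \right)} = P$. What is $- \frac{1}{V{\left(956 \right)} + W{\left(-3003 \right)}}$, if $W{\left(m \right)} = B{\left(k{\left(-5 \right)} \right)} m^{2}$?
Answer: $\frac{i}{- 1912 i + 9018009 \sqrt{2}} \approx -1.1755 \cdot 10^{-11} + 7.841 \cdot 10^{-8} i$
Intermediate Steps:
$V{\left(a \right)} = 2 a$
$W{\left(m \right)} = i \sqrt{2} m^{2}$ ($W{\left(m \right)} = \sqrt{3 - 5} m^{2} = \sqrt{-2} m^{2} = i \sqrt{2} m^{2}$)
$- \frac{1}{V{\left(956 \right)} + W{\left(-3003 \right)}} = - \frac{1}{2 \cdot 956 + i \sqrt{2} \left(-3003\right)^{2}} = - \frac{1}{1912 + i \sqrt{2} \cdot 9018009} = - \frac{1}{1912 + 9018009 i \sqrt{2}}$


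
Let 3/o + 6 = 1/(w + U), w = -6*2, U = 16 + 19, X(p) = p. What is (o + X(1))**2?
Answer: 4624/18769 ≈ 0.24636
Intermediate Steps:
U = 35
w = -12
o = -69/137 (o = 3/(-6 + 1/(-12 + 35)) = 3/(-6 + 1/23) = 3/(-137/23) = 3*(-23/137) = -69/137 ≈ -0.50365)
(o + X(1))**2 = (-69/137 + 1)**2 = (68/137)**2 = 4624/18769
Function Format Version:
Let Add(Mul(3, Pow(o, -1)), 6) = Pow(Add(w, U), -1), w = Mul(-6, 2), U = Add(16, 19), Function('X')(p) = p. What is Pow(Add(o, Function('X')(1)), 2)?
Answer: Rational(4624, 18769) ≈ 0.24636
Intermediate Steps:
U = 35
w = -12
o = Rational(-69, 137) (o = Mul(3, Pow(Add(-6, Pow(Add(-12, 35), -1)), -1)) = Mul(3, Pow(Add(-6, Pow(23, -1)), -1)) = Mul(3, Pow(Add(-6, Rational(1, 23)), -1)) = Mul(3, Pow(Rational(-137, 23), -1)) = Mul(3, Rational(-23, 137)) = Rational(-69, 137) ≈ -0.50365)
Pow(Add(o, Function('X')(1)), 2) = Pow(Add(Rational(-69, 137), 1), 2) = Pow(Rational(68, 137), 2) = Rational(4624, 18769)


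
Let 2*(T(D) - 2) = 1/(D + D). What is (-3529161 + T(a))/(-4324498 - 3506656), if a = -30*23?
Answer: 9740478841/21613985040 ≈ 0.45066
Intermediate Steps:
a = -690
T(D) = 2 + 1/(4*D) (T(D) = 2 + 1/(2*(D + D)) = 2 + 1/(2*((2*D))) = 2 + (1/(2*D))/2 = 2 + 1/(4*D))
(-3529161 + T(a))/(-4324498 - 3506656) = (-3529161 + (2 + (¼)/(-690)))/(-4324498 - 3506656) = (-3529161 + (2 + (¼)*(-1/690)))/(-7831154) = (-3529161 + (2 - 1/2760))*(-1/7831154) = (-3529161 + 5519/2760)*(-1/7831154) = -9740478841/2760*(-1/7831154) = 9740478841/21613985040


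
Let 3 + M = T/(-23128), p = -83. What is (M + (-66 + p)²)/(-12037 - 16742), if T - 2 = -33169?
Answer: -171142837/221866904 ≈ -0.77138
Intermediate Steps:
T = -33167 (T = 2 - 33169 = -33167)
M = -36217/23128 (M = -3 - 33167/(-23128) = -3 - 33167*(-1/23128) = -3 + 33167/23128 = -36217/23128 ≈ -1.5659)
(M + (-66 + p)²)/(-12037 - 16742) = (-36217/23128 + (-66 - 83)²)/(-12037 - 16742) = (-36217/23128 + (-149)²)/(-28779) = (-36217/23128 + 22201)*(-1/28779) = (513428511/23128)*(-1/28779) = -171142837/221866904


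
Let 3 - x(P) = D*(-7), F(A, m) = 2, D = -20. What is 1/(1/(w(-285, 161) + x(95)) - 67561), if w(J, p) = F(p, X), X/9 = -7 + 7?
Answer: -135/9120736 ≈ -1.4801e-5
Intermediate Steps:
X = 0 (X = 9*(-7 + 7) = 9*0 = 0)
w(J, p) = 2
x(P) = -137 (x(P) = 3 - (-20)*(-7) = 3 - 1*140 = 3 - 140 = -137)
1/(1/(w(-285, 161) + x(95)) - 67561) = 1/(1/(2 - 137) - 67561) = 1/(1/(-135) - 67561) = 1/(-1/135 - 67561) = 1/(-9120736/135) = -135/9120736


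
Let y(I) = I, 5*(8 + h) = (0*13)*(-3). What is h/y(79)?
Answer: -8/79 ≈ -0.10127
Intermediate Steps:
h = -8 (h = -8 + ((0*13)*(-3))/5 = -8 + (0*(-3))/5 = -8 + (1/5)*0 = -8 + 0 = -8)
h/y(79) = -8/79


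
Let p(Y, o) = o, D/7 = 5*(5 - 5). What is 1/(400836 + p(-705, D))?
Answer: 1/400836 ≈ 2.4948e-6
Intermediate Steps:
D = 0 (D = 7*(5*(5 - 5)) = 7*(5*0) = 7*0 = 0)
1/(400836 + p(-705, D)) = 1/(400836 + 0) = 1/400836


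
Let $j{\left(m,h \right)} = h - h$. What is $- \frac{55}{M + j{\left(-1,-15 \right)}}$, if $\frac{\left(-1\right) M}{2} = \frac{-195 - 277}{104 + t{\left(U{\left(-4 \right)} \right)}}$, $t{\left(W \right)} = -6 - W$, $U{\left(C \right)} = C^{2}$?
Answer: $- \frac{2255}{472} \approx -4.7775$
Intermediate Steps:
$j{\left(m,h \right)} = 0$
$M = \frac{472}{41}$ ($M = - 2 \frac{-195 - 277}{104 - 22} = - 2 \left(- \frac{472}{104 - 22}\right) = - 2 \left(- \frac{472}{82}\right) = - 2 \left(\left(-472\right) \frac{1}{82}\right) = \left(-2\right) \left(- \frac{236}{41}\right) = \frac{472}{41} \approx 11.512$)
$- \frac{55}{M + j{\left(-1,-15 \right)}} = - \frac{55}{\frac{472}{41} + 0} = - \frac{55}{\frac{472}{41}} = \left(-55\right) \frac{41}{472} = - \frac{2255}{472}$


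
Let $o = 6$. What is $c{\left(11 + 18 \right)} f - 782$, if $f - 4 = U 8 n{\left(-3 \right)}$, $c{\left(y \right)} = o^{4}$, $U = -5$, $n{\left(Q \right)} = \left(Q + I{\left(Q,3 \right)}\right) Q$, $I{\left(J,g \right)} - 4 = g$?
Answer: $626482$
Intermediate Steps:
$I{\left(J,g \right)} = 4 + g$
$n{\left(Q \right)} = Q \left(7 + Q\right)$ ($n{\left(Q \right)} = \left(Q + \left(4 + 3\right)\right) Q = \left(Q + 7\right) Q = \left(7 + Q\right) Q = Q \left(7 + Q\right)$)
$c{\left(y \right)} = 1296$ ($c{\left(y \right)} = 6^{4} = 1296$)
$f = 484$ ($f = 4 + \left(-5\right) 8 \left(- 3 \left(7 - 3\right)\right) = 4 - 40 \left(\left(-3\right) 4\right) = 4 - -480 = 4 + 480 = 484$)
$c{\left(11 + 18 \right)} f - 782 = 1296 \cdot 484 - 782 = 627264 - 782 = 626482$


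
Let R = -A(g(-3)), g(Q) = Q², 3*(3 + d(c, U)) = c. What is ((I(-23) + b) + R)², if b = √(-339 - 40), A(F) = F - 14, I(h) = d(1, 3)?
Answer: -3362/9 + 14*I*√379/3 ≈ -373.56 + 90.85*I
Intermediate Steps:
d(c, U) = -3 + c/3
I(h) = -8/3 (I(h) = -3 + (⅓)*1 = -3 + ⅓ = -8/3)
A(F) = -14 + F
b = I*√379 (b = √(-379) = I*√379 ≈ 19.468*I)
R = 5 (R = -(-14 + (-3)²) = -(-14 + 9) = -1*(-5) = 5)
((I(-23) + b) + R)² = ((-8/3 + I*√379) + 5)² = (7/3 + I*√379)²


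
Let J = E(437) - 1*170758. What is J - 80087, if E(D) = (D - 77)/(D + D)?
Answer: -109619085/437 ≈ -2.5084e+5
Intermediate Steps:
E(D) = (-77 + D)/(2*D) (E(D) = (-77 + D)/((2*D)) = (-77 + D)*(1/(2*D)) = (-77 + D)/(2*D))
J = -74621066/437 (J = (1/2)*(-77 + 437)/437 - 1*170758 = (1/2)*(1/437)*360 - 170758 = 180/437 - 170758 = -74621066/437 ≈ -1.7076e+5)
J - 80087 = -74621066/437 - 80087 = -109619085/437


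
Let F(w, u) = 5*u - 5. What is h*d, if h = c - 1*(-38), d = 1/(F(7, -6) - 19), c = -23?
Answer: -5/18 ≈ -0.27778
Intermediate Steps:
F(w, u) = -5 + 5*u
d = -1/54 (d = 1/((-5 + 5*(-6)) - 19) = 1/((-5 - 30) - 19) = 1/(-35 - 19) = 1/(-54) = -1/54 ≈ -0.018519)
h = 15 (h = -23 - 1*(-38) = -23 + 38 = 15)
h*d = 15*(-1/54) = -5/18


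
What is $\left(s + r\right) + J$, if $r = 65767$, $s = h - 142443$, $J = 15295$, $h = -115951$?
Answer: $-177332$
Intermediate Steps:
$s = -258394$ ($s = -115951 - 142443 = -258394$)
$\left(s + r\right) + J = \left(-258394 + 65767\right) + 15295 = -192627 + 15295 = -177332$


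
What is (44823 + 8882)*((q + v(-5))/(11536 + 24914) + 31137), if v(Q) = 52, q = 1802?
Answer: 677247203248/405 ≈ 1.6722e+9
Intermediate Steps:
(44823 + 8882)*((q + v(-5))/(11536 + 24914) + 31137) = (44823 + 8882)*((1802 + 52)/(11536 + 24914) + 31137) = 53705*(1854/36450 + 31137) = 53705*(1854*(1/36450) + 31137) = 53705*(103/2025 + 31137) = 53705*(63052528/2025) = 677247203248/405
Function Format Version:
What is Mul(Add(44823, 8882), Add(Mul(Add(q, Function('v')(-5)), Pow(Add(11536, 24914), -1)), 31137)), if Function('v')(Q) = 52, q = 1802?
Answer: Rational(677247203248, 405) ≈ 1.6722e+9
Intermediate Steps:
Mul(Add(44823, 8882), Add(Mul(Add(q, Function('v')(-5)), Pow(Add(11536, 24914), -1)), 31137)) = Mul(Add(44823, 8882), Add(Mul(Add(1802, 52), Pow(Add(11536, 24914), -1)), 31137)) = Mul(53705, Add(Mul(1854, Pow(36450, -1)), 31137)) = Mul(53705, Add(Mul(1854, Rational(1, 36450)), 31137)) = Mul(53705, Add(Rational(103, 2025), 31137)) = Mul(53705, Rational(63052528, 2025)) = Rational(677247203248, 405)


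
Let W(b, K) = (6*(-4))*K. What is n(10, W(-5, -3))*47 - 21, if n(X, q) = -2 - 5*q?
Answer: -17035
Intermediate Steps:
W(b, K) = -24*K
n(10, W(-5, -3))*47 - 21 = (-2 - (-120)*(-3))*47 - 21 = (-2 - 5*72)*47 - 21 = (-2 - 360)*47 - 21 = -362*47 - 21 = -17014 - 21 = -17035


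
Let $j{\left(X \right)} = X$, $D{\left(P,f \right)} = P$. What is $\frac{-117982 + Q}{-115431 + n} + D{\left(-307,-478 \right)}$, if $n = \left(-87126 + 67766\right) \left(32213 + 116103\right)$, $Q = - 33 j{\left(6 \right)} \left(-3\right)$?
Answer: $- \frac{881554432249}{2871513191} \approx -307.0$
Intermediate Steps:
$Q = 594$ ($Q = \left(-33\right) 6 \left(-3\right) = \left(-198\right) \left(-3\right) = 594$)
$n = -2871397760$ ($n = \left(-19360\right) 148316 = -2871397760$)
$\frac{-117982 + Q}{-115431 + n} + D{\left(-307,-478 \right)} = \frac{-117982 + 594}{-115431 - 2871397760} - 307 = - \frac{117388}{-2871513191} - 307 = \left(-117388\right) \left(- \frac{1}{2871513191}\right) - 307 = \frac{117388}{2871513191} - 307 = - \frac{881554432249}{2871513191}$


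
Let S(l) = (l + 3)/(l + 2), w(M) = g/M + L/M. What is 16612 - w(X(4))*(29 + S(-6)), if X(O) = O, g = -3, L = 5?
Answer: 132777/8 ≈ 16597.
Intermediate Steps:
w(M) = 2/M (w(M) = -3/M + 5/M = 2/M)
S(l) = (3 + l)/(2 + l)
16612 - w(X(4))*(29 + S(-6)) = 16612 - 2/4*(29 + (3 - 6)/(2 - 6)) = 16612 - 2*(¼)*(29 - 3/(-4)) = 16612 - (29 - ¼*(-3))/2 = 16612 - (29 + ¾)/2 = 16612 - 119/(2*4) = 16612 - 1*119/8 = 16612 - 119/8 = 132777/8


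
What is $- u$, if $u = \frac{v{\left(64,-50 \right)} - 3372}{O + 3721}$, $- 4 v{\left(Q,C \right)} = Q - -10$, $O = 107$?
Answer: $\frac{6781}{7656} \approx 0.88571$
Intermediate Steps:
$v{\left(Q,C \right)} = - \frac{5}{2} - \frac{Q}{4}$ ($v{\left(Q,C \right)} = - \frac{Q - -10}{4} = - \frac{Q + 10}{4} = - \frac{10 + Q}{4} = - \frac{5}{2} - \frac{Q}{4}$)
$u = - \frac{6781}{7656}$ ($u = \frac{\left(- \frac{5}{2} - 16\right) - 3372}{107 + 3721} = \frac{\left(- \frac{5}{2} - 16\right) - 3372}{3828} = \left(- \frac{37}{2} - 3372\right) \frac{1}{3828} = \left(- \frac{6781}{2}\right) \frac{1}{3828} = - \frac{6781}{7656} \approx -0.88571$)
$- u = \left(-1\right) \left(- \frac{6781}{7656}\right) = \frac{6781}{7656}$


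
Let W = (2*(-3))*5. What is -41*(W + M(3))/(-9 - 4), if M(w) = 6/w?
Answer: -1148/13 ≈ -88.308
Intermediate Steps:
W = -30 (W = -6*5 = -30)
-41*(W + M(3))/(-9 - 4) = -41*(-30 + 6/3)/(-9 - 4) = -41*(-30 + 6*(⅓))/(-13) = -41*(-30 + 2)*(-1)/13 = -(-1148)*(-1)/13 = -41*28/13 = -1148/13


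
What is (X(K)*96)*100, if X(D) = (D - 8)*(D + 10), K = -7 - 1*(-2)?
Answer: -624000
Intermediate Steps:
K = -5 (K = -7 + 2 = -5)
X(D) = (-8 + D)*(10 + D)
(X(K)*96)*100 = ((-80 + (-5)**2 + 2*(-5))*96)*100 = ((-80 + 25 - 10)*96)*100 = -65*96*100 = -6240*100 = -624000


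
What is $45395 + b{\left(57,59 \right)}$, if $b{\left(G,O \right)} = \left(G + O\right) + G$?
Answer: $45568$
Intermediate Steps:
$b{\left(G,O \right)} = O + 2 G$
$45395 + b{\left(57,59 \right)} = 45395 + \left(59 + 2 \cdot 57\right) = 45395 + \left(59 + 114\right) = 45395 + 173 = 45568$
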